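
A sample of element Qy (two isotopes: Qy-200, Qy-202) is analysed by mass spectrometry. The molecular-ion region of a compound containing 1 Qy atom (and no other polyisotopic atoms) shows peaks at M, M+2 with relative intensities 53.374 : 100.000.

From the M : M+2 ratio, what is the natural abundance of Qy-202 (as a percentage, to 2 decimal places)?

If p is the fraction of Qy that is Qy-200, then I(M+2)/I(M) = [C(1,1)·p^0·(1−p)] / p^1 = 1·(1−p)/p = 100.000/53.374 = 1.8736
(1−p)/p = 1.8736/1 = 1.8736  ⇒  p = 1/(1 + 1.8736) = 0.3480
Qy-200: 34.80%, Qy-202: 65.20%.

65.20%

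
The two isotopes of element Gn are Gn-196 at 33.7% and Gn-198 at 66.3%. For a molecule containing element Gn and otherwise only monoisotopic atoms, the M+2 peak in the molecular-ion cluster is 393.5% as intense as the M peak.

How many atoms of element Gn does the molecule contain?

The M+2/M ratio from n Gn atoms is n · q/p = n · 0.663/0.337.
n = 3.935 × 0.337/0.663 = 2.00 ≈ 2

2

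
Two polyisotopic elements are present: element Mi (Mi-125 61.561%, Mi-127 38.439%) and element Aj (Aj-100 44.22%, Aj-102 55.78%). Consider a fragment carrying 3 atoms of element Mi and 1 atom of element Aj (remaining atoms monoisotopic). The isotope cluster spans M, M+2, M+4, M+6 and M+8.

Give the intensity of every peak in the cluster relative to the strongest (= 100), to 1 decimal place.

28.3 : 88.7 : 100.0 : 48.7 : 8.7

Element Mi pattern (n=3): 0.23330121 : 0.43702338 : 0.27287961 : 0.0567958
Element Aj pattern (n=1): 0.4422 : 0.5578
Convolve the two distributions (both contribute in 2-u steps):
  M: 0.23330121×0.4422 = 0.103166
  M+2: 0.23330121×0.5578 + 0.43702338×0.4422 = 0.323387
  M+4: 0.43702338×0.5578 + 0.27287961×0.4422 = 0.364439
  M+6: 0.27287961×0.5578 + 0.0567958×0.4422 = 0.177327
  M+8: 0.0567958×0.5578 = 0.031681
Scale to base peak (0.364439) = 100: 28.3 : 88.7 : 100.0 : 48.7 : 8.7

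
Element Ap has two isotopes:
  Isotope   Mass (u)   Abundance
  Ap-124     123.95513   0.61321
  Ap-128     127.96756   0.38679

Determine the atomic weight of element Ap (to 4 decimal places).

Average mass = Σ (abundance × isotope mass) = 0.61321 × 123.95513 + 0.38679 × 127.96756
= 76.010525 + 49.496573 = 125.507098 u

125.5071 u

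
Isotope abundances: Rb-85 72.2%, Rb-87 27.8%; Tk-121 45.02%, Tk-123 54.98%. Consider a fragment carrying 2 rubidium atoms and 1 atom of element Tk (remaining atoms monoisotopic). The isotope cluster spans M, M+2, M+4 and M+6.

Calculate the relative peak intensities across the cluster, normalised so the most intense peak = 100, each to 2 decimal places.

50.22 : 100.00 : 54.67 : 9.09

Rubidium pattern (n=2): 0.521284 : 0.401432 : 0.077284
Element Tk pattern (n=1): 0.4502 : 0.5498
Convolve the two distributions (both contribute in 2-u steps):
  M: 0.521284×0.4502 = 0.234682
  M+2: 0.521284×0.5498 + 0.401432×0.4502 = 0.467327
  M+4: 0.401432×0.5498 + 0.077284×0.4502 = 0.255501
  M+6: 0.077284×0.5498 = 0.042491
Scale to base peak (0.467327) = 100: 50.22 : 100.00 : 54.67 : 9.09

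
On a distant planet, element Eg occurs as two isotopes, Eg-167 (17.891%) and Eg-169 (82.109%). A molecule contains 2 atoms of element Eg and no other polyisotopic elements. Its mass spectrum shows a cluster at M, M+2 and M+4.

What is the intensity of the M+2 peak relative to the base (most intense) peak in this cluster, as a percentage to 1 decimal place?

43.6%

(0.17891 + 0.82109)^2 gives M 0.0320, M+2 0.2938, M+4 0.6742; the largest is M+4.
P(M+4) = C(2,2) × 0.17891^0 × 0.82109^2 = 1 × 1.0000 × 0.67418879 = 0.674189 (base)
P(M+2) = C(2,1) × 0.17891^1 × 0.82109^1 = 2 × 0.17891 × 0.82109 = 0.293802
Relative intensity = 0.293802 / 0.674189 × 100 = 43.6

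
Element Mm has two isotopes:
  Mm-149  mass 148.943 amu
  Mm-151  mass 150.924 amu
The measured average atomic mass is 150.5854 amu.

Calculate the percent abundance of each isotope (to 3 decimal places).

Mm-149: 17.092%, Mm-151: 82.908%

Writing the weighted mean with unknown fraction x of Mm-149:
148.943·x + 150.924·(1 − x) = 150.5854
(148.943 − 150.924)·x = 150.5854 − 150.924
x = -0.3386 / -1.981 = 0.17092 → 17.092% Mm-149, 82.908% Mm-151.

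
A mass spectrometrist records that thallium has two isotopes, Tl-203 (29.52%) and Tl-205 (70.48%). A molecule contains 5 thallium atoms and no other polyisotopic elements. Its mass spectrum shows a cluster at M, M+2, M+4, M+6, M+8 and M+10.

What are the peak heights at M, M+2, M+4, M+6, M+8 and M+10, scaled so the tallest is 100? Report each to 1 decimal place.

0.6 : 7.3 : 35.1 : 83.8 : 100.0 : 47.8

Expanding (0.2952 + 0.7048)^5:
P(M) = 0.2952^5 = 0.002242
P(M+2) = 5 × 0.2952^4 × 0.7048^1 = 0.026761
P(M+4) = 10 × 0.2952^3 × 0.7048^2 = 0.127785
P(M+6) = 10 × 0.2952^2 × 0.7048^3 = 0.305092
P(M+8) = 5 × 0.2952^1 × 0.7048^4 = 0.364208
P(M+10) = 0.7048^5 = 0.173912
The M+8 peak is largest (0.364208); scaling to 100 gives 0.6 : 7.3 : 35.1 : 83.8 : 100.0 : 47.8.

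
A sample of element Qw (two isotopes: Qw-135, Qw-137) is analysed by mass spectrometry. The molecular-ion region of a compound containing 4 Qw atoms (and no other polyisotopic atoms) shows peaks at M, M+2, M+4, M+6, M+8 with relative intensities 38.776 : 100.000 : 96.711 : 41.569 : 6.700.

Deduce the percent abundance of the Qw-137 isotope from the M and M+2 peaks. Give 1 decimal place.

39.2%

If p is the fraction of Qw that is Qw-135, then I(M+2)/I(M) = [C(4,1)·p^3·(1−p)] / p^4 = 4·(1−p)/p = 100.000/38.776 = 2.5789
(1−p)/p = 2.5789/4 = 0.6447  ⇒  p = 1/(1 + 0.6447) = 0.6080
Qw-135: 60.8%, Qw-137: 39.2%.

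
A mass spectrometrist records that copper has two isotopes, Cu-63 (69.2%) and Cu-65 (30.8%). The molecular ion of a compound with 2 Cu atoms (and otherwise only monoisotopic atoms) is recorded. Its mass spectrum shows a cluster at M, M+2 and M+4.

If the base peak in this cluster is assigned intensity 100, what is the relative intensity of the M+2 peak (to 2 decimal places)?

89.02

(0.692 + 0.308)^2 gives M 0.4789, M+2 0.4263, M+4 0.0949; the largest is M.
P(M) = C(2,0) × 0.692^2 × 0.308^0 = 1 × 0.478864 × 1.0000 = 0.478864 (base)
P(M+2) = C(2,1) × 0.692^1 × 0.308^1 = 2 × 0.6920 × 0.3080 = 0.426272
Relative intensity = 0.426272 / 0.478864 × 100 = 89.02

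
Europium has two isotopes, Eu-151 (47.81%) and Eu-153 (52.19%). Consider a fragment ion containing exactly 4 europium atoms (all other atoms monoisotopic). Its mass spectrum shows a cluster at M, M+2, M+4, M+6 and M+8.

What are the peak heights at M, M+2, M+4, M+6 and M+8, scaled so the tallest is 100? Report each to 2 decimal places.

13.99 : 61.07 : 100.00 : 72.77 : 19.86

The 4 Eu atoms are independent, so intensities follow the terms of (0.4781 + 0.5219)^4.
P(M) = 0.4781^4 = 0.052249
P(M+2) = 4 × 0.4781^3 × 0.5219^1 = 0.228141
P(M+4) = 6 × 0.4781^2 × 0.5219^2 = 0.373563
P(M+6) = 4 × 0.4781^1 × 0.5219^3 = 0.271857
P(M+8) = 0.5219^4 = 0.074191
The M+4 peak is largest (0.373563); scaling to 100 gives 13.99 : 61.07 : 100.00 : 72.77 : 19.86.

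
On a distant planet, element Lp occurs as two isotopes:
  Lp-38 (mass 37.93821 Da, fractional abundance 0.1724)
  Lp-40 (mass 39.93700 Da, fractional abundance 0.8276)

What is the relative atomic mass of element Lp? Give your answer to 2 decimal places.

39.59 Da

Average mass = Σ (abundance × isotope mass) = 0.1724 × 37.93821 + 0.8276 × 39.93700
= 6.540547 + 33.051861 = 39.592408 Da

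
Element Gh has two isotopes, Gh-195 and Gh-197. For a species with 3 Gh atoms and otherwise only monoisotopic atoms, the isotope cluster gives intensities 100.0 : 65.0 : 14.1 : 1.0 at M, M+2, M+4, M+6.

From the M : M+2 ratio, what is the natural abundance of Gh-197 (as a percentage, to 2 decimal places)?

17.81%

Write p for the Gh-195 fraction. I(M+2)/I(M) = [C(3,1)·p^2·(1−p)] / p^3 = 3·(1−p)/p = 65.0/100.0 = 0.6500
(1−p)/p = 0.6500/3 = 0.2167  ⇒  p = 1/(1 + 0.2167) = 0.8219
Gh-195: 82.19%, Gh-197: 17.81%.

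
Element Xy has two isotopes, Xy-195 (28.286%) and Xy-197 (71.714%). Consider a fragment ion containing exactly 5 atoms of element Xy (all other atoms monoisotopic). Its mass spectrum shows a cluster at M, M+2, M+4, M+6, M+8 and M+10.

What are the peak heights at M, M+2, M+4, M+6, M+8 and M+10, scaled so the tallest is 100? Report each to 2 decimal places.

0.48 : 6.14 : 31.11 : 78.89 : 100.00 : 50.71

Each Xy atom is independently Xy-195 (p = 0.28286) or Xy-197 (q = 0.71714); the cluster is the binomial expansion (p + q)^5.
P(M) = 0.28286^5 = 0.001811
P(M+2) = 5 × 0.28286^4 × 0.71714^1 = 0.022954
P(M+4) = 10 × 0.28286^3 × 0.71714^2 = 0.116392
P(M+6) = 10 × 0.28286^2 × 0.71714^3 = 0.295090
P(M+8) = 5 × 0.28286^1 × 0.71714^4 = 0.374074
P(M+10) = 0.71714^5 = 0.189679
The M+8 peak is largest (0.374074); scaling to 100 gives 0.48 : 6.14 : 31.11 : 78.89 : 100.00 : 50.71.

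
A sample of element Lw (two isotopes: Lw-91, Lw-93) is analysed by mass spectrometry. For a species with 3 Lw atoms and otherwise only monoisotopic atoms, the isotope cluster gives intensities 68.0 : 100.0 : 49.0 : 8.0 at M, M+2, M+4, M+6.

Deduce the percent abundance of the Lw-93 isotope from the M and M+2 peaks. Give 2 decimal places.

Write p for the Lw-91 fraction. I(M+2)/I(M) = [C(3,1)·p^2·(1−p)] / p^3 = 3·(1−p)/p = 100.0/68.0 = 1.4706
(1−p)/p = 1.4706/3 = 0.4902  ⇒  p = 1/(1 + 0.4902) = 0.6711
Lw-91: 67.11%, Lw-93: 32.89%.

32.89%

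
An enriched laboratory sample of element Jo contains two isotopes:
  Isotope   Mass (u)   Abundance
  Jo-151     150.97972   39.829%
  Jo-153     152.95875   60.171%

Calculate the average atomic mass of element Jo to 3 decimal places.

152.171 u

Weight each isotope mass by its fractional abundance: 0.39829 × 150.97972 + 0.60171 × 152.95875
= 60.133713 + 92.036809 = 152.170522 u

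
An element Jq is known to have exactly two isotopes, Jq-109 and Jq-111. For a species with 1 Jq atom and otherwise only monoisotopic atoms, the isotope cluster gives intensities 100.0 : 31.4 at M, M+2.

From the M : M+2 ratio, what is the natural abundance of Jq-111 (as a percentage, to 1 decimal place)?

23.9%

Write p for the Jq-109 fraction. I(M+2)/I(M) = [C(1,1)·p^0·(1−p)] / p^1 = 1·(1−p)/p = 31.4/100.0 = 0.3140
(1−p)/p = 0.3140/1 = 0.3140  ⇒  p = 1/(1 + 0.3140) = 0.7610
Jq-109: 76.1%, Jq-111: 23.9%.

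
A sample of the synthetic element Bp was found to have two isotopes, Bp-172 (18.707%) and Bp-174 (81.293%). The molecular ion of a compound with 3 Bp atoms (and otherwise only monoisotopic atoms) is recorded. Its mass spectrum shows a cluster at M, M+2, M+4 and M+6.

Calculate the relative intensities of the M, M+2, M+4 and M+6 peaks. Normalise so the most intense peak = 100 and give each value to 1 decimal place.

1.2 : 15.9 : 69.0 : 100.0

The 3 Bp atoms are independent, so intensities follow the terms of (0.18707 + 0.81293)^3.
P(M) = 0.18707^3 = 0.006547
P(M+2) = 3 × 0.18707^2 × 0.81293^1 = 0.085346
P(M+4) = 3 × 0.18707^1 × 0.81293^2 = 0.370879
P(M+6) = 0.81293^3 = 0.537229
The M+6 peak is largest (0.537229); scaling to 100 gives 1.2 : 15.9 : 69.0 : 100.0.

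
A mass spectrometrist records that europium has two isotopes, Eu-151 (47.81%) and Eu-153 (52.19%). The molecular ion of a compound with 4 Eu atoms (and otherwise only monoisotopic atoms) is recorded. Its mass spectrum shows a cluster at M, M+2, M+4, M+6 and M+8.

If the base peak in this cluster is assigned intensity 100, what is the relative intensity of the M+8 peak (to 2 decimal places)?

Term probabilities: M 0.0522, M+2 0.2281, M+4 0.3736, M+6 0.2719, M+8 0.0742. Base peak = M+4.
P(M+4) = C(4,2) × 0.4781^2 × 0.5219^2 = 6 × 0.22857961 × 0.27237961 = 0.373563 (base)
P(M+8) = C(4,4) × 0.4781^0 × 0.5219^4 = 1 × 1.0000 × 0.07419065 = 0.074191
Relative intensity = 0.074191 / 0.373563 × 100 = 19.86

19.86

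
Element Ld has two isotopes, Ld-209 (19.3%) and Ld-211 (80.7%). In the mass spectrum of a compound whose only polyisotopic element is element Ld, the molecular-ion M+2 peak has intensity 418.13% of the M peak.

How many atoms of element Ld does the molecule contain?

With n Ld atoms, P(M+2)/P(M) = C(n,1)·p^(n−1)q / p^n = n·q/p = n · 0.807/0.193.
n = 4.1813 × 0.193/0.807 = 1.00 ≈ 1

1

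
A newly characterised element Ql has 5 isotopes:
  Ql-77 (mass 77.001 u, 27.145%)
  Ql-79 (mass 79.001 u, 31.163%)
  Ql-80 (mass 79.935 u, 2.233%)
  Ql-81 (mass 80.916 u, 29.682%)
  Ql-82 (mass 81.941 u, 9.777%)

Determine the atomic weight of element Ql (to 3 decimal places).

Weight each isotope mass by its fractional abundance: 0.27145 × 77.001 + 0.31163 × 79.001 + 0.02233 × 79.935 + 0.29682 × 80.916 + 0.09777 × 81.941
= 20.9019 + 24.6191 + 1.7849 + 24.0175 + 8.0114 = 79.3348 u

79.335 u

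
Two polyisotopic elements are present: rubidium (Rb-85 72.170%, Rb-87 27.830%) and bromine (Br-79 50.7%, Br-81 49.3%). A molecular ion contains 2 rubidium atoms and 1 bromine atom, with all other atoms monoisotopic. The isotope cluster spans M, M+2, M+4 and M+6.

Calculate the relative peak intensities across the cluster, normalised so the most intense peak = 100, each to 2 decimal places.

57.35 : 100.00 : 51.54 : 8.29

Rubidium pattern (n=2): 0.52085089 : 0.40169822 : 0.07745089
Bromine pattern (n=1): 0.5070 : 0.4930
Convolve the two distributions (both contribute in 2-u steps):
  M: 0.52085089×0.5070 = 0.264071
  M+2: 0.52085089×0.4930 + 0.40169822×0.5070 = 0.460440
  M+4: 0.40169822×0.4930 + 0.07745089×0.5070 = 0.237305
  M+6: 0.07745089×0.4930 = 0.038183
Scale to base peak (0.460440) = 100: 57.35 : 100.00 : 51.54 : 8.29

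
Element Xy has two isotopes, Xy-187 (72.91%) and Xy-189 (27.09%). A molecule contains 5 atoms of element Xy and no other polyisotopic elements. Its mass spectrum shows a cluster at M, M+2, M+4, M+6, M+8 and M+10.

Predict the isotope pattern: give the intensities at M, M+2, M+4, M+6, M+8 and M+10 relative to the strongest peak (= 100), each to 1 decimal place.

Expanding (0.7291 + 0.2709)^5:
P(M) = 0.7291^5 = 0.206032
P(M+2) = 5 × 0.7291^4 × 0.2709^1 = 0.382761
P(M+4) = 10 × 0.7291^3 × 0.2709^2 = 0.284433
P(M+6) = 10 × 0.7291^2 × 0.2709^3 = 0.105682
P(M+8) = 5 × 0.7291^1 × 0.2709^4 = 0.019633
P(M+10) = 0.2709^5 = 0.001459
The M+2 peak is largest (0.382761); scaling to 100 gives 53.8 : 100.0 : 74.3 : 27.6 : 5.1 : 0.4.

53.8 : 100.0 : 74.3 : 27.6 : 5.1 : 0.4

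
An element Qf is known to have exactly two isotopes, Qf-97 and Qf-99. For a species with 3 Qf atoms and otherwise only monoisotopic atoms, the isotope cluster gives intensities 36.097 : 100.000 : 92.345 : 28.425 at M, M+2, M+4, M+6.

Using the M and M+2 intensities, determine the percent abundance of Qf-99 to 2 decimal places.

48.01%

Write p for the Qf-97 fraction. I(M+2)/I(M) = [C(3,1)·p^2·(1−p)] / p^3 = 3·(1−p)/p = 100.000/36.097 = 2.7703
(1−p)/p = 2.7703/3 = 0.9234  ⇒  p = 1/(1 + 0.9234) = 0.5199
Qf-97: 51.99%, Qf-99: 48.01%.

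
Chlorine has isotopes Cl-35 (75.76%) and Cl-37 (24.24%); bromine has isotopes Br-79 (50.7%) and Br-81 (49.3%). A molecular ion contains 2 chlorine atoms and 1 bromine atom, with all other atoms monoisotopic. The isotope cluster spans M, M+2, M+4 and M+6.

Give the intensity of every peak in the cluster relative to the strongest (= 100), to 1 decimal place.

Chlorine pattern (n=2): 0.57395776 : 0.36728448 : 0.05875776
Bromine pattern (n=1): 0.5070 : 0.4930
Convolve the two distributions (both contribute in 2-u steps):
  M: 0.57395776×0.5070 = 0.290997
  M+2: 0.57395776×0.4930 + 0.36728448×0.5070 = 0.469174
  M+4: 0.36728448×0.4930 + 0.05875776×0.5070 = 0.210861
  M+6: 0.05875776×0.4930 = 0.028968
Scale to base peak (0.469174) = 100: 62.0 : 100.0 : 44.9 : 6.2

62.0 : 100.0 : 44.9 : 6.2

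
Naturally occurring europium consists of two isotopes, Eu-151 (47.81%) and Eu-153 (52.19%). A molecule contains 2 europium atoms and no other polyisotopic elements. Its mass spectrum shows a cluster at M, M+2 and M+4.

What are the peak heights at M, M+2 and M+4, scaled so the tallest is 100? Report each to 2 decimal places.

Each Eu atom is independently Eu-151 (p = 0.4781) or Eu-153 (q = 0.5219); the cluster is the binomial expansion (p + q)^2.
P(M) = 0.4781^2 = 0.228580
P(M+2) = 2 × 0.4781^1 × 0.5219^1 = 0.499041
P(M+4) = 0.5219^2 = 0.272380
The M+2 peak is largest (0.499041); scaling to 100 gives 45.80 : 100.00 : 54.58.

45.80 : 100.00 : 54.58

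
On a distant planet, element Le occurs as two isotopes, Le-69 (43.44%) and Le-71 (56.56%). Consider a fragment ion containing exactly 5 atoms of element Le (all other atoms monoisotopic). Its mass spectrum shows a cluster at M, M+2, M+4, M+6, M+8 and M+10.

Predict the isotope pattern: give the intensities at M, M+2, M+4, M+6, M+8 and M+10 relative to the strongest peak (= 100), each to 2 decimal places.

Expanding (0.4344 + 0.5656)^5:
P(M) = 0.4344^5 = 0.015469
P(M+2) = 5 × 0.4344^4 × 0.5656^1 = 0.100702
P(M+4) = 10 × 0.4344^3 × 0.5656^2 = 0.262234
P(M+6) = 10 × 0.4344^2 × 0.5656^3 = 0.341435
P(M+8) = 5 × 0.4344^1 × 0.5656^4 = 0.222278
P(M+10) = 0.5656^5 = 0.057882
The M+6 peak is largest (0.341435); scaling to 100 gives 4.53 : 29.49 : 76.80 : 100.00 : 65.10 : 16.95.

4.53 : 29.49 : 76.80 : 100.00 : 65.10 : 16.95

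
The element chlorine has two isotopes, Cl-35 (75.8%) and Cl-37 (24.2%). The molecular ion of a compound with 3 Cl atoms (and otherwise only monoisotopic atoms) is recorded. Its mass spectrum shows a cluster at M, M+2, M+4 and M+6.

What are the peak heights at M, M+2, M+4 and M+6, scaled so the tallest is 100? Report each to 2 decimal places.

100.00 : 95.78 : 30.58 : 3.25

Each Cl atom is independently Cl-35 (p = 0.758) or Cl-37 (q = 0.242); the cluster is the binomial expansion (p + q)^3.
P(M) = 0.758^3 = 0.435520
P(M+2) = 3 × 0.758^2 × 0.242^1 = 0.417133
P(M+4) = 3 × 0.758^1 × 0.242^2 = 0.133175
P(M+6) = 0.242^3 = 0.014172
The M peak is largest (0.435520); scaling to 100 gives 100.00 : 95.78 : 30.58 : 3.25.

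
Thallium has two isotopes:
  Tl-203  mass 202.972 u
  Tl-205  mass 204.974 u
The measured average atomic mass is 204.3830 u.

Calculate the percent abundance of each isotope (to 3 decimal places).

Tl-203: 29.520%, Tl-205: 70.480%

With x = fraction of Tl-203 (so Tl-205 is 1 − x):
202.972·x + 204.974·(1 − x) = 204.3830
(202.972 − 204.974)·x = 204.3830 − 204.974
x = -0.5910 / -2.002 = 0.29520 → 29.520% Tl-203, 70.480% Tl-205.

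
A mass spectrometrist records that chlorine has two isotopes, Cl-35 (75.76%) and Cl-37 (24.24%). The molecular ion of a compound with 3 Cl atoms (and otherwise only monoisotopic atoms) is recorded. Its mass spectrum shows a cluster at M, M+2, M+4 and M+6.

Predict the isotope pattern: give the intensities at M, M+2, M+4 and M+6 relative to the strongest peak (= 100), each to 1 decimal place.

The 3 Cl atoms are independent, so intensities follow the terms of (0.7576 + 0.2424)^3.
P(M) = 0.7576^3 = 0.434830
P(M+2) = 3 × 0.7576^2 × 0.2424^1 = 0.417382
P(M+4) = 3 × 0.7576^1 × 0.2424^2 = 0.133545
P(M+6) = 0.2424^3 = 0.014243
The M peak is largest (0.434830); scaling to 100 gives 100.0 : 96.0 : 30.7 : 3.3.

100.0 : 96.0 : 30.7 : 3.3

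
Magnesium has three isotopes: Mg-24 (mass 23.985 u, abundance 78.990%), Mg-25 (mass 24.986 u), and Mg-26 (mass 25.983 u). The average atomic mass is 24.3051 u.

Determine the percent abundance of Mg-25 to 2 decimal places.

The remaining 21.010% is split between Mg-25 (fraction x) and Mg-26 (fraction 0.21010 − x).
Substituting: 24.986x + 25.983(0.21010 − x) = 5.3593485
(24.986 − 25.983)x = -0.0996798  ⇒  x = 0.09998, y = 0.11012
Mg-25: 10.00%, Mg-26: 11.01%.

10.00%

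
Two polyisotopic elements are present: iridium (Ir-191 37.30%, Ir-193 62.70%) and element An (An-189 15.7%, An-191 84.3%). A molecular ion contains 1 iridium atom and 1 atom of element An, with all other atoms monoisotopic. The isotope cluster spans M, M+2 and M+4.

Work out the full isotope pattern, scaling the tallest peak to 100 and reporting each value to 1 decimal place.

11.1 : 78.1 : 100.0

Iridium pattern (n=1): 0.3730 : 0.6270
Element An pattern (n=1): 0.1570 : 0.8430
Convolve the two distributions (both contribute in 2-u steps):
  M: 0.3730×0.1570 = 0.058561
  M+2: 0.3730×0.8430 + 0.6270×0.1570 = 0.412878
  M+4: 0.6270×0.8430 = 0.528561
Scale to base peak (0.528561) = 100: 11.1 : 78.1 : 100.0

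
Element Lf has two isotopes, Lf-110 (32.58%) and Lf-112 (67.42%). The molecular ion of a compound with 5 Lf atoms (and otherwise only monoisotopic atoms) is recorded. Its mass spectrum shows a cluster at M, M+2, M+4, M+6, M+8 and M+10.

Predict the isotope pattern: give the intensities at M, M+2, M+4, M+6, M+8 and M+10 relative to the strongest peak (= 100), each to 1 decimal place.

The 5 Lf atoms are independent, so intensities follow the terms of (0.3258 + 0.6742)^5.
P(M) = 0.3258^5 = 0.003671
P(M+2) = 5 × 0.3258^4 × 0.6742^1 = 0.037981
P(M+4) = 10 × 0.3258^3 × 0.6742^2 = 0.157192
P(M+6) = 10 × 0.3258^2 × 0.6742^3 = 0.325288
P(M+8) = 5 × 0.3258^1 × 0.6742^4 = 0.336571
P(M+10) = 0.6742^5 = 0.139298
The M+8 peak is largest (0.336571); scaling to 100 gives 1.1 : 11.3 : 46.7 : 96.6 : 100.0 : 41.4.

1.1 : 11.3 : 46.7 : 96.6 : 100.0 : 41.4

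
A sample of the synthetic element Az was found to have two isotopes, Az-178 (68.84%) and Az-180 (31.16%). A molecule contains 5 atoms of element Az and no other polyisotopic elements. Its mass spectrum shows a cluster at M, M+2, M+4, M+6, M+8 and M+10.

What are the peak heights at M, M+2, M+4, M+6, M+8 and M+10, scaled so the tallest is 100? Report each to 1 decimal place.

44.2 : 100.0 : 90.5 : 41.0 : 9.3 : 0.8

Expanding (0.6884 + 0.3116)^5:
P(M) = 0.6884^5 = 0.154598
P(M+2) = 5 × 0.6884^4 × 0.3116^1 = 0.349889
P(M+4) = 10 × 0.6884^3 × 0.3116^2 = 0.316751
P(M+6) = 10 × 0.6884^2 × 0.3116^3 = 0.143375
P(M+8) = 5 × 0.6884^1 × 0.3116^4 = 0.032449
P(M+10) = 0.3116^5 = 0.002938
The M+2 peak is largest (0.349889); scaling to 100 gives 44.2 : 100.0 : 90.5 : 41.0 : 9.3 : 0.8.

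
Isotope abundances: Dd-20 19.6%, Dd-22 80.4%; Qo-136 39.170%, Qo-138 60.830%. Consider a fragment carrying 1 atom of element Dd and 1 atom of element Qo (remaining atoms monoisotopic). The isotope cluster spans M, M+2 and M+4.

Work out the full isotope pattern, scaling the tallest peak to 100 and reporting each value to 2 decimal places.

15.70 : 88.77 : 100.00

Element Dd pattern (n=1): 0.1960 : 0.8040
Element Qo pattern (n=1): 0.3917 : 0.6083
Convolve the two distributions (both contribute in 2-u steps):
  M: 0.1960×0.3917 = 0.076773
  M+2: 0.1960×0.6083 + 0.8040×0.3917 = 0.434154
  M+4: 0.8040×0.6083 = 0.489073
Scale to base peak (0.489073) = 100: 15.70 : 88.77 : 100.00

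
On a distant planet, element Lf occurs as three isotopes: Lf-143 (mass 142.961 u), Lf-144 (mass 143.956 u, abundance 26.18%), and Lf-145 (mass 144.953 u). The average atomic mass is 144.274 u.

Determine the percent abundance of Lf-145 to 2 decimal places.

52.84%

Let x and y be the fractions of Lf-143 and Lf-145. Then x + y = 1 − 0.2618 = 0.7382 and 142.961x + 144.953y = 144.274 − 0.2618×143.956 = 106.5863192.
Substituting: 142.961x + 144.953(0.7382 − x) = 106.5863192
(142.961 − 144.953)x = -0.4179854  ⇒  x = 0.20983, y = 0.52837
Lf-143: 20.98%, Lf-145: 52.84%.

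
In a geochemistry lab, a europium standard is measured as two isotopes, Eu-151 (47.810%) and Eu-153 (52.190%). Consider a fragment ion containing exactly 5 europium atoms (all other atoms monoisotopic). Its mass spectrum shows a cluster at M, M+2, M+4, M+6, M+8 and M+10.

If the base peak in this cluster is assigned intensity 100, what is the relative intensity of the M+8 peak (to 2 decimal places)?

Term probabilities: M 0.0250, M+2 0.1363, M+4 0.2977, M+6 0.3249, M+8 0.1774, M+10 0.0387. Base peak = M+6.
P(M+6) = C(5,3) × 0.47810^2 × 0.52190^3 = 10 × 0.22857961 × 0.14215492 = 0.324937 (base)
P(M+8) = C(5,4) × 0.47810^1 × 0.52190^4 = 5 × 0.4781 × 0.07419065 = 0.177353
Relative intensity = 0.177353 / 0.324937 × 100 = 54.58

54.58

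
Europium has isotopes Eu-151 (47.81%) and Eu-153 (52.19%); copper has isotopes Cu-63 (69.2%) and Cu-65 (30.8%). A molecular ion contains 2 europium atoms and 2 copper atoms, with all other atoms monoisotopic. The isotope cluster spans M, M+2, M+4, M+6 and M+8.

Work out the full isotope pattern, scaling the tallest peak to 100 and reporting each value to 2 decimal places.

Europium pattern (n=2): 0.22857961 : 0.49904078 : 0.27237961
Copper pattern (n=2): 0.478864 : 0.426272 : 0.094864
Convolve the two distributions (both contribute in 2-u steps):
  M: 0.22857961×0.478864 = 0.109459
  M+2: 0.22857961×0.426272 + 0.49904078×0.478864 = 0.336410
  M+4: 0.22857961×0.094864 + 0.49904078×0.426272 + 0.27237961×0.478864 = 0.364844
  M+6: 0.49904078×0.094864 + 0.27237961×0.426272 = 0.163449
  M+8: 0.27237961×0.094864 = 0.025839
Scale to base peak (0.364844) = 100: 30.00 : 92.21 : 100.00 : 44.80 : 7.08

30.00 : 92.21 : 100.00 : 44.80 : 7.08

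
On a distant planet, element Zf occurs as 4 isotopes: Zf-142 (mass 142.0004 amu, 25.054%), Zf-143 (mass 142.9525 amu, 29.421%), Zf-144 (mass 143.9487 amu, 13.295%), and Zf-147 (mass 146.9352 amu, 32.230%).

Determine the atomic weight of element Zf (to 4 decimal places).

Weight each isotope mass by its fractional abundance: 0.25054 × 142.0004 + 0.29421 × 142.9525 + 0.13295 × 143.9487 + 0.32230 × 146.9352
= 35.57678 + 42.05806 + 19.13798 + 47.35721 = 144.13003 amu

144.1300 amu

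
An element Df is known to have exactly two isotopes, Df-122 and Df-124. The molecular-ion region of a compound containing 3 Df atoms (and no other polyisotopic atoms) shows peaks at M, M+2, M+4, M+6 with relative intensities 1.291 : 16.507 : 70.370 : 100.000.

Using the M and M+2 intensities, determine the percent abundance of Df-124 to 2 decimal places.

81.00%

Let p = fractional abundance of Df-122. I(M+2)/I(M) = [C(3,1)·p^2·(1−p)] / p^3 = 3·(1−p)/p = 16.507/1.291 = 12.7862
(1−p)/p = 12.7862/3 = 4.2621  ⇒  p = 1/(1 + 4.2621) = 0.1900
Df-122: 19.00%, Df-124: 81.00%.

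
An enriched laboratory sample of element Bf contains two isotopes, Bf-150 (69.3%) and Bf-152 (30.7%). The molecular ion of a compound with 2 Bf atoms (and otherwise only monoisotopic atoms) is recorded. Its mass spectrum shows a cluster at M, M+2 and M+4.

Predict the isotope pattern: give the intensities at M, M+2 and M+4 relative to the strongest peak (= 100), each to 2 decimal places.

The 2 Bf atoms are independent, so intensities follow the terms of (0.693 + 0.307)^2.
P(M) = 0.693^2 = 0.480249
P(M+2) = 2 × 0.693^1 × 0.307^1 = 0.425502
P(M+4) = 0.307^2 = 0.094249
The M peak is largest (0.480249); scaling to 100 gives 100.00 : 88.60 : 19.63.

100.00 : 88.60 : 19.63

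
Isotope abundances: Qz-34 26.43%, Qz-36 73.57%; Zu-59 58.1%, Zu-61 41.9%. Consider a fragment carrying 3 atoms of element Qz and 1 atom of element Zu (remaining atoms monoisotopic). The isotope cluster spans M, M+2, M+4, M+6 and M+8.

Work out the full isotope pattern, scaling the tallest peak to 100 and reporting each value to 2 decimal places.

2.61 : 23.67 : 76.35 : 100.00 : 40.58

Element Qz pattern (n=3): 0.01846254 : 0.15417584 : 0.42916069 : 0.39820093
Element Zu pattern (n=1): 0.5810 : 0.4190
Convolve the two distributions (both contribute in 2-u steps):
  M: 0.01846254×0.5810 = 0.010727
  M+2: 0.01846254×0.4190 + 0.15417584×0.5810 = 0.097312
  M+4: 0.15417584×0.4190 + 0.42916069×0.5810 = 0.313942
  M+6: 0.42916069×0.4190 + 0.39820093×0.5810 = 0.411173
  M+8: 0.39820093×0.4190 = 0.166846
Scale to base peak (0.411173) = 100: 2.61 : 23.67 : 76.35 : 100.00 : 40.58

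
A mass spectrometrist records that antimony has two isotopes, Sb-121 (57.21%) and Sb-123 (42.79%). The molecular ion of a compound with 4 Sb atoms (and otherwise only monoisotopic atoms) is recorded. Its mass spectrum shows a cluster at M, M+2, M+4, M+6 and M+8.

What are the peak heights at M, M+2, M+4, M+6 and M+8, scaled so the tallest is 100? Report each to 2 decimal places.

29.79 : 89.13 : 100.00 : 49.86 : 9.32

Expanding (0.5721 + 0.4279)^4:
P(M) = 0.5721^4 = 0.107124
P(M+2) = 4 × 0.5721^3 × 0.4279^1 = 0.320493
P(M+4) = 6 × 0.5721^2 × 0.4279^2 = 0.359567
P(M+6) = 4 × 0.5721^1 × 0.4279^3 = 0.179291
P(M+8) = 0.4279^4 = 0.033525
The M+4 peak is largest (0.359567); scaling to 100 gives 29.79 : 89.13 : 100.00 : 49.86 : 9.32.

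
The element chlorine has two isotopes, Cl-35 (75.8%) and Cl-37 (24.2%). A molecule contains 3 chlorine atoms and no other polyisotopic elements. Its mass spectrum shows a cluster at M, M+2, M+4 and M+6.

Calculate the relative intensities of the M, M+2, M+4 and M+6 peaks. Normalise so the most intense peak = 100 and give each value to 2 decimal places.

100.00 : 95.78 : 30.58 : 3.25

Each Cl atom is independently Cl-35 (p = 0.758) or Cl-37 (q = 0.242); the cluster is the binomial expansion (p + q)^3.
P(M) = 0.758^3 = 0.435520
P(M+2) = 3 × 0.758^2 × 0.242^1 = 0.417133
P(M+4) = 3 × 0.758^1 × 0.242^2 = 0.133175
P(M+6) = 0.242^3 = 0.014172
The M peak is largest (0.435520); scaling to 100 gives 100.00 : 95.78 : 30.58 : 3.25.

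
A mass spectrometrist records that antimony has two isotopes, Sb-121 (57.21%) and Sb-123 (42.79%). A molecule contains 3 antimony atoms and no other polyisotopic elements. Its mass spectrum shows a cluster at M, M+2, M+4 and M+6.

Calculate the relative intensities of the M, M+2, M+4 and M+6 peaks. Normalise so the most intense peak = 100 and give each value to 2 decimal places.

44.57 : 100.00 : 74.79 : 18.65

Expanding (0.5721 + 0.4279)^3:
P(M) = 0.5721^3 = 0.187247
P(M+2) = 3 × 0.5721^2 × 0.4279^1 = 0.420153
P(M+4) = 3 × 0.5721^1 × 0.4279^2 = 0.314252
P(M+6) = 0.4279^3 = 0.078348
The M+2 peak is largest (0.420153); scaling to 100 gives 44.57 : 100.00 : 74.79 : 18.65.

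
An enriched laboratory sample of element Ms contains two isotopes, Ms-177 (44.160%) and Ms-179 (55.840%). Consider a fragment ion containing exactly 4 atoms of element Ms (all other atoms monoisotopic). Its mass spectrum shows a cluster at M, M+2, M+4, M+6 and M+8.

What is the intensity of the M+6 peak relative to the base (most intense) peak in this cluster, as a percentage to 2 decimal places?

84.30%

Term probabilities: M 0.0380, M+2 0.1924, M+4 0.3648, M+6 0.3076, M+8 0.0972. Base peak = M+4.
P(M+4) = C(4,2) × 0.44160^2 × 0.55840^2 = 6 × 0.19501056 × 0.31181056 = 0.364838 (base)
P(M+6) = C(4,3) × 0.44160^1 × 0.55840^3 = 4 × 0.4416 × 0.17411502 = 0.307557
Relative intensity = 0.307557 / 0.364838 × 100 = 84.30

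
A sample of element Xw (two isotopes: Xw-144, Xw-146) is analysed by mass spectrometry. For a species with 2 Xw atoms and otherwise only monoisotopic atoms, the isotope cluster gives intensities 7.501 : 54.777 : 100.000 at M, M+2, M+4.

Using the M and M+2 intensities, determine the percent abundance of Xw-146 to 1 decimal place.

78.5%

Write p for the Xw-144 fraction. I(M+2)/I(M) = [C(2,1)·p^1·(1−p)] / p^2 = 2·(1−p)/p = 54.777/7.501 = 7.3026
(1−p)/p = 7.3026/2 = 3.6513  ⇒  p = 1/(1 + 3.6513) = 0.2150
Xw-144: 21.5%, Xw-146: 78.5%.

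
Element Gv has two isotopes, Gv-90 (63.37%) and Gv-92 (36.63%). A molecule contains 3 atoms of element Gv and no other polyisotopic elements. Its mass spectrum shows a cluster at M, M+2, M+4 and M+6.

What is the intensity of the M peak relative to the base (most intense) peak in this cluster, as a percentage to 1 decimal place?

(0.6337 + 0.3663)^3 gives M 0.2545, M+2 0.4413, M+4 0.2551, M+6 0.0491; the largest is M+2.
P(M+2) = C(3,1) × 0.6337^2 × 0.3663^1 = 3 × 0.40157569 × 0.3663 = 0.441292 (base)
P(M) = C(3,0) × 0.6337^3 × 0.3663^0 = 1 × 0.25447851 × 1.0000 = 0.254479
Relative intensity = 0.254479 / 0.441292 × 100 = 57.7

57.7%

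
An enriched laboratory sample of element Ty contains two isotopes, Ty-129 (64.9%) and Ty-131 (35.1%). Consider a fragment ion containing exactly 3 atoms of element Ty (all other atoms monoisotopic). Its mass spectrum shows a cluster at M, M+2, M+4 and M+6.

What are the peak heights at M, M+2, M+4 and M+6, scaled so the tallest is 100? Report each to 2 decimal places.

61.63 : 100.00 : 54.08 : 9.75

Expanding (0.649 + 0.351)^3:
P(M) = 0.649^3 = 0.273359
P(M+2) = 3 × 0.649^2 × 0.351^1 = 0.443525
P(M+4) = 3 × 0.649^1 × 0.351^2 = 0.239872
P(M+6) = 0.351^3 = 0.043244
The M+2 peak is largest (0.443525); scaling to 100 gives 61.63 : 100.00 : 54.08 : 9.75.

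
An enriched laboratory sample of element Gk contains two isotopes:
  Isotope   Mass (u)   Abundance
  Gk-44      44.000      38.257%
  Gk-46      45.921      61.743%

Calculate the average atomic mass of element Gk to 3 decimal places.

Average mass = Σ (abundance × isotope mass) = 0.38257 × 44.000 + 0.61743 × 45.921
= 16.8331 + 28.3530 = 45.1861 u

45.186 u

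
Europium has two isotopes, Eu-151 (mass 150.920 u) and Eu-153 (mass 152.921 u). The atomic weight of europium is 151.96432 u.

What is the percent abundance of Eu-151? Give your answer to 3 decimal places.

47.810%

With x = fraction of Eu-151 (so Eu-153 is 1 − x):
150.920·x + 152.921·(1 − x) = 151.96432
(150.920 − 152.921)·x = 151.96432 − 152.921
x = -0.95668 / -2.001 = 0.47810 → 47.810% Eu-151, 52.190% Eu-153.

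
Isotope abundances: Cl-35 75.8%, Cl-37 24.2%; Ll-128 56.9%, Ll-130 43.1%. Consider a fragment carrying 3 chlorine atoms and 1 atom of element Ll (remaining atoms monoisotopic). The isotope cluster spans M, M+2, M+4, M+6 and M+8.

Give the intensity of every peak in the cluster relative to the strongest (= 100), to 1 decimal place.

Chlorine pattern (n=3): 0.43551951 : 0.41713346 : 0.13317454 : 0.01417249
Element Ll pattern (n=1): 0.5690 : 0.4310
Convolve the two distributions (both contribute in 2-u steps):
  M: 0.43551951×0.5690 = 0.247811
  M+2: 0.43551951×0.4310 + 0.41713346×0.5690 = 0.425058
  M+4: 0.41713346×0.4310 + 0.13317454×0.5690 = 0.255561
  M+6: 0.13317454×0.4310 + 0.01417249×0.5690 = 0.065462
  M+8: 0.01417249×0.4310 = 0.006108
Scale to base peak (0.425058) = 100: 58.3 : 100.0 : 60.1 : 15.4 : 1.4

58.3 : 100.0 : 60.1 : 15.4 : 1.4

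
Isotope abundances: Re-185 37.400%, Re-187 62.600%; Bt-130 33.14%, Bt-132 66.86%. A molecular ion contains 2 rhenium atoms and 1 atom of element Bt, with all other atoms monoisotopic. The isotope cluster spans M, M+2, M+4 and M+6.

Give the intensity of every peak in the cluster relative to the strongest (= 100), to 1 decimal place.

Rhenium pattern (n=2): 0.139876 : 0.468248 : 0.391876
Element Bt pattern (n=1): 0.3314 : 0.6686
Convolve the two distributions (both contribute in 2-u steps):
  M: 0.139876×0.3314 = 0.046355
  M+2: 0.139876×0.6686 + 0.468248×0.3314 = 0.248698
  M+4: 0.468248×0.6686 + 0.391876×0.3314 = 0.442938
  M+6: 0.391876×0.6686 = 0.262008
Scale to base peak (0.442938) = 100: 10.5 : 56.1 : 100.0 : 59.2

10.5 : 56.1 : 100.0 : 59.2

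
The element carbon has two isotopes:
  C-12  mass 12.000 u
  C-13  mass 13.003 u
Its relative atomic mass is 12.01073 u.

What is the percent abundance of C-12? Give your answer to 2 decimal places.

98.93%

With x = fraction of C-12 (so C-13 is 1 − x):
12.000·x + 13.003·(1 − x) = 12.01073
(12.000 − 13.003)·x = 12.01073 − 13.003
x = -0.99227 / -1.003 = 0.98930 → 98.93% C-12, 1.07% C-13.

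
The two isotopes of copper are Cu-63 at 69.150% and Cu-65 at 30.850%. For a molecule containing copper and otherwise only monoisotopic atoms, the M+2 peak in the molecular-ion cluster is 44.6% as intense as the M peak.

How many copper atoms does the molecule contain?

For n independent Cu atoms, I(M+2)/I(M) = n · (abundance Cu-65) / (abundance Cu-63) = n · 0.30850/0.69150.
n = 0.446 × 0.69150/0.30850 = 1.00 ≈ 1

1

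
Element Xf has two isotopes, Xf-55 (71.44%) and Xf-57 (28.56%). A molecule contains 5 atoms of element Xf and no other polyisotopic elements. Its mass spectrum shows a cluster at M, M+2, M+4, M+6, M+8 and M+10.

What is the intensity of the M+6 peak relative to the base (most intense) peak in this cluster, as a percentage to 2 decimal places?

(0.7144 + 0.2856)^5 gives M 0.1861, M+2 0.3720, M+4 0.2974, M+6 0.1189, M+8 0.0238, M+10 0.0019; the largest is M+2.
P(M+2) = C(5,1) × 0.7144^4 × 0.2856^1 = 5 × 0.26047484 × 0.2856 = 0.371958 (base)
P(M+6) = C(5,3) × 0.7144^2 × 0.2856^3 = 10 × 0.51036736 × 0.02329564 = 0.118893
Relative intensity = 0.118893 / 0.371958 × 100 = 31.96

31.96%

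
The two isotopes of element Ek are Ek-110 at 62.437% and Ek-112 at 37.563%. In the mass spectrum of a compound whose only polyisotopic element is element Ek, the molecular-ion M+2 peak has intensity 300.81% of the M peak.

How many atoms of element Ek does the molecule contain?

With n Ek atoms, P(M+2)/P(M) = C(n,1)·p^(n−1)q / p^n = n·q/p = n · 0.37563/0.62437.
n = 3.0081 × 0.62437/0.37563 = 5.00 ≈ 5

5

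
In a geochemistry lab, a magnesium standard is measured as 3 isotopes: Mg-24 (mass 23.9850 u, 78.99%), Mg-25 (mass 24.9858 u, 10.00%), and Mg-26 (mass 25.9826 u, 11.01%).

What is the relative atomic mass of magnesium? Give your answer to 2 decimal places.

Average mass = Σ (abundance × isotope mass) = 0.7899 × 23.9850 + 0.1000 × 24.9858 + 0.1101 × 25.9826
= 18.94575 + 2.49858 + 2.86068 = 24.30501 u

24.31 u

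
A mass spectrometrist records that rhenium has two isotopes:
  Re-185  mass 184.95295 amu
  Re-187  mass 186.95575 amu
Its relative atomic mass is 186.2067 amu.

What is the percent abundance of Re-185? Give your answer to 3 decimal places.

37.400%

Let x be the fractional abundance of Re-185; then Re-187 has abundance 1 − x.
184.95295·x + 186.95575·(1 − x) = 186.2067
(184.95295 − 186.95575)·x = 186.2067 − 186.95575
x = -0.74905 / -2.00280 = 0.37400 → 37.400% Re-185, 62.600% Re-187.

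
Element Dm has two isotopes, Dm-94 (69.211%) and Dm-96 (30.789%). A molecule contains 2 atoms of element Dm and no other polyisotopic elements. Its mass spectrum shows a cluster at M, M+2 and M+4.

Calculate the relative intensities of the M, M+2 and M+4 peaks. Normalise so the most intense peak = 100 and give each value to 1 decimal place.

Each Dm atom is independently Dm-94 (p = 0.69211) or Dm-96 (q = 0.30789); the cluster is the binomial expansion (p + q)^2.
P(M) = 0.69211^2 = 0.479016
P(M+2) = 2 × 0.69211^1 × 0.30789^1 = 0.426187
P(M+4) = 0.30789^2 = 0.094796
The M peak is largest (0.479016); scaling to 100 gives 100.0 : 89.0 : 19.8.

100.0 : 89.0 : 19.8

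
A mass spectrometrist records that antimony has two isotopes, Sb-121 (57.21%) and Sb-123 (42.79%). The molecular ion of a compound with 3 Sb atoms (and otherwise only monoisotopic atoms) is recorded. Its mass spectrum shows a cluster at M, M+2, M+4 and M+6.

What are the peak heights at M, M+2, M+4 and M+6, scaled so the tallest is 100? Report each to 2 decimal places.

44.57 : 100.00 : 74.79 : 18.65

The 3 Sb atoms are independent, so intensities follow the terms of (0.5721 + 0.4279)^3.
P(M) = 0.5721^3 = 0.187247
P(M+2) = 3 × 0.5721^2 × 0.4279^1 = 0.420153
P(M+4) = 3 × 0.5721^1 × 0.4279^2 = 0.314252
P(M+6) = 0.4279^3 = 0.078348
The M+2 peak is largest (0.420153); scaling to 100 gives 44.57 : 100.00 : 74.79 : 18.65.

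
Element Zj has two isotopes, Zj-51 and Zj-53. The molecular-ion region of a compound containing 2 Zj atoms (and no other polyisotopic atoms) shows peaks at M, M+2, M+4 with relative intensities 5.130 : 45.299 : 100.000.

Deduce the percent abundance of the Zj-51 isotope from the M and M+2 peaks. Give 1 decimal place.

18.5%

If p is the fraction of Zj that is Zj-51, then I(M+2)/I(M) = [C(2,1)·p^1·(1−p)] / p^2 = 2·(1−p)/p = 45.299/5.130 = 8.8302
(1−p)/p = 8.8302/2 = 4.4151  ⇒  p = 1/(1 + 4.4151) = 0.1847
Zj-51: 18.5%, Zj-53: 81.5%.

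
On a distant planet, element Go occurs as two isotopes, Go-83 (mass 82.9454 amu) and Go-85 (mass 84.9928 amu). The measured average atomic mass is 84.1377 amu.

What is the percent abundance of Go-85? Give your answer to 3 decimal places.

58.235%

With x = fraction of Go-83 (so Go-85 is 1 − x):
82.9454·x + 84.9928·(1 − x) = 84.1377
(82.9454 − 84.9928)·x = 84.1377 − 84.9928
x = -0.8551 / -2.0474 = 0.41765 → 41.765% Go-83, 58.235% Go-85.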